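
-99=-99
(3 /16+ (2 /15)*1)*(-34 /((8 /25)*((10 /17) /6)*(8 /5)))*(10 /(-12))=556325 /3072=181.10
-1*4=-4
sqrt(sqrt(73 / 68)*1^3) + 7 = 17^(3 / 4)*sqrt(2)*73^(1 / 4) / 34 + 7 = 8.02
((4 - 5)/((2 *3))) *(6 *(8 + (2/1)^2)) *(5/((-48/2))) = 5/2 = 2.50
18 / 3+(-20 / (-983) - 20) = -13742 / 983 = -13.98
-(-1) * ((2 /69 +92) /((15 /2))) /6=1270 /621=2.05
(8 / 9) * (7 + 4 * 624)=20024 / 9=2224.89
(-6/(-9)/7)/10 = 1/105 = 0.01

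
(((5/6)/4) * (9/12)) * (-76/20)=-19/32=-0.59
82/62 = 41/31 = 1.32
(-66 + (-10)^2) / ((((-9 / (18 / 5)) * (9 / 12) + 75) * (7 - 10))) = -272 / 1755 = -0.15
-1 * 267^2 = -71289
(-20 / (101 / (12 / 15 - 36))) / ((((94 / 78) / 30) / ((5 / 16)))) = 257400 / 4747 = 54.22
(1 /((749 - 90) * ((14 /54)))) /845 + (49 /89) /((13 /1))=14694808 /346920665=0.04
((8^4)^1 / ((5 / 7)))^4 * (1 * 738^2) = 588931329559443299264.10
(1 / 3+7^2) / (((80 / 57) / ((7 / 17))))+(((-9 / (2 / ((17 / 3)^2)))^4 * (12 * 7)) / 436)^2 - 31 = 1824064777459368292412589 / 258530560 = 7055509327250783.40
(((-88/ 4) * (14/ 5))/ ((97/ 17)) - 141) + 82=-33851/ 485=-69.80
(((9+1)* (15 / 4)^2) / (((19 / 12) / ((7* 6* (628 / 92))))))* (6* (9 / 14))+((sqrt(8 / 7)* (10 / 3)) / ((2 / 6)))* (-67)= 42919875 / 437 -1340* sqrt(14) / 7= 97498.56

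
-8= -8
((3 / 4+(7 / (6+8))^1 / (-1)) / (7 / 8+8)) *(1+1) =4 / 71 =0.06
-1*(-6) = 6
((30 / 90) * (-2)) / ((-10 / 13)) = 13 / 15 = 0.87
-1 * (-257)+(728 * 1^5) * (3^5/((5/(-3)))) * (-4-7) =5839117/5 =1167823.40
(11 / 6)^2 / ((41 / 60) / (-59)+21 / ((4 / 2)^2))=35695 / 55632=0.64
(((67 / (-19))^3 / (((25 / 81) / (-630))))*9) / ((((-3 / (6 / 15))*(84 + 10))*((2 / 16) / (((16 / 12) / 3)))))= -32742263232 / 8059325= -4062.66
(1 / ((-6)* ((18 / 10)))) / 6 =-5 / 324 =-0.02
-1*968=-968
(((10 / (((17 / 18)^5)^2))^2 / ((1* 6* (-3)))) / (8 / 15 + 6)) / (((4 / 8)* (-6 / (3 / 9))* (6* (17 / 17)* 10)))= 983660201882413439385600 / 199147338925731053597678449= 0.00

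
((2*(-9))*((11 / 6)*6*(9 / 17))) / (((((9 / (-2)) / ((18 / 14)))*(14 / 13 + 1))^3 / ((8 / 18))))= 1546688 / 12752397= 0.12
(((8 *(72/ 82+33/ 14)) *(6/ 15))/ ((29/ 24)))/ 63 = 39616/ 291305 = 0.14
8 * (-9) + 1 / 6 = -431 / 6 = -71.83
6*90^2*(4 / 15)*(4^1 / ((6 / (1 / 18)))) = 480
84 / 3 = 28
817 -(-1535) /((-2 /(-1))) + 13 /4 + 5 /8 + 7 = 1595.38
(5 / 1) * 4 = 20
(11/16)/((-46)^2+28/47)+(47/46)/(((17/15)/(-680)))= -22442676109/36608640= -613.04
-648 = -648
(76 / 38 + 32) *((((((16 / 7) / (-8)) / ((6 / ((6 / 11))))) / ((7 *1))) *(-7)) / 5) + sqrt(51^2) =19703 / 385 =51.18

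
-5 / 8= -0.62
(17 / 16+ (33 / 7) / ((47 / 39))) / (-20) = -5237 / 21056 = -0.25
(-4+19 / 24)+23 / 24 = -2.25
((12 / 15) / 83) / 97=0.00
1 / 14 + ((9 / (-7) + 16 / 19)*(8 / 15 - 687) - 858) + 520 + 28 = -21569 / 3990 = -5.41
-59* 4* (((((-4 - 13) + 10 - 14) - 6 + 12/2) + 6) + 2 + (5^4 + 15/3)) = -145612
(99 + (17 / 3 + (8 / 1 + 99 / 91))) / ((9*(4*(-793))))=-31055 / 7793604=-0.00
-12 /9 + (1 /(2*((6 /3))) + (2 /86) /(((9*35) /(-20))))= -11755 /10836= -1.08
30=30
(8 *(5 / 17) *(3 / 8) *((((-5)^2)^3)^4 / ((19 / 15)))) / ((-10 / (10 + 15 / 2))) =-93877315521240234375 / 1292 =-72660460929752503.39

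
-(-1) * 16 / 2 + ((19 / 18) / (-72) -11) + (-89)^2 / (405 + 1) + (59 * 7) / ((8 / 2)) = 31503523 / 263088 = 119.75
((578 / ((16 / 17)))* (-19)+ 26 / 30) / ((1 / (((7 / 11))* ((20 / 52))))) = -9800707 / 3432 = -2855.68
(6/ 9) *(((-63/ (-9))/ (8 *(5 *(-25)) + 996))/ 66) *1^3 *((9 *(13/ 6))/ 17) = -91/ 4488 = -0.02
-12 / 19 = -0.63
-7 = -7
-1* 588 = -588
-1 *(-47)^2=-2209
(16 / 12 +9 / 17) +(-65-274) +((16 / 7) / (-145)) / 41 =-715529126 / 2122365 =-337.14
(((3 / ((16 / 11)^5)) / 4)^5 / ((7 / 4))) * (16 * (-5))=-131641677212168722280823754965 / 141976867225561692967630759002112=-0.00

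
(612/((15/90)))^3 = 49511720448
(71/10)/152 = 71/1520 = 0.05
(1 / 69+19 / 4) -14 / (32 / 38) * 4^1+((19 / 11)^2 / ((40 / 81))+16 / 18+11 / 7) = -373336181 / 7013160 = -53.23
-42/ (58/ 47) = -987/ 29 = -34.03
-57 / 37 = -1.54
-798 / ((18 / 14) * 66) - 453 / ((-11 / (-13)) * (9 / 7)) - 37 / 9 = -4729 / 11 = -429.91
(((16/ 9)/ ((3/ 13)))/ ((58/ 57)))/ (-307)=-1976/ 80127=-0.02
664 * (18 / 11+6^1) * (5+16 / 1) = 1171296 / 11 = 106481.45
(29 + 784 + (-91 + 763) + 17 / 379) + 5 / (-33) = 18571561 / 12507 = 1484.89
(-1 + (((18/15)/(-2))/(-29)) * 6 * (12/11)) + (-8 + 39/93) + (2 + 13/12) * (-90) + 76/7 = -190424221/692230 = -275.09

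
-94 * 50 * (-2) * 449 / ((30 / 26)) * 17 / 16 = 23318815 / 6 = 3886469.17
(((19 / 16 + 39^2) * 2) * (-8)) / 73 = -333.63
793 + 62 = 855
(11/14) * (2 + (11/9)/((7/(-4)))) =451/441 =1.02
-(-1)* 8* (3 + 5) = 64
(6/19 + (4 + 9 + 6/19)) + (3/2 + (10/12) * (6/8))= 2395/152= 15.76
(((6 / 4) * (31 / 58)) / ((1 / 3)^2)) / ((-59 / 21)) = -17577 / 6844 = -2.57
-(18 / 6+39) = -42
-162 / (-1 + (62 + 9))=-81 / 35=-2.31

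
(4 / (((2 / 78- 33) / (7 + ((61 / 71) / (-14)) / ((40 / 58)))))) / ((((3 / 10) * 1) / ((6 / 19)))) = -5358249 / 6071849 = -0.88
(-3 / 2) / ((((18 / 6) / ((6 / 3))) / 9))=-9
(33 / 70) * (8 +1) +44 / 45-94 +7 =-51521 / 630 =-81.78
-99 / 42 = -33 / 14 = -2.36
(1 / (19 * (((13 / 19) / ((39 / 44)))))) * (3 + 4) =21 / 44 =0.48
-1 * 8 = -8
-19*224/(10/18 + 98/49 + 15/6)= -10944/13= -841.85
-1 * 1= -1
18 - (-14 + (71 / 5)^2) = -4241 / 25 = -169.64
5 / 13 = 0.38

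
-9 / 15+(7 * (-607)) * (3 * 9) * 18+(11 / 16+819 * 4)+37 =-164936073 / 80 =-2061700.91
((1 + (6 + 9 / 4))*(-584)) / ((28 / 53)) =-143153 / 14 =-10225.21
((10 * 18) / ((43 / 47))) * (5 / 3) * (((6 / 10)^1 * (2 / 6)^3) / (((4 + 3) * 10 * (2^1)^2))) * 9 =141 / 602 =0.23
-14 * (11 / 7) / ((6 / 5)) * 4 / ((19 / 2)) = -440 / 57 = -7.72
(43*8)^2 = 118336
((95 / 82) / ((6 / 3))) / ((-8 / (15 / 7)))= -1425 / 9184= -0.16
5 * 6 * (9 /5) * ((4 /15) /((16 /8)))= 36 /5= 7.20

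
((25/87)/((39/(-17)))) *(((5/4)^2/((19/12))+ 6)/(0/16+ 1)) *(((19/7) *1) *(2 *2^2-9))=25075/10556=2.38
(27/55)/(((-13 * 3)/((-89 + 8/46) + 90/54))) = 18042/16445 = 1.10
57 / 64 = 0.89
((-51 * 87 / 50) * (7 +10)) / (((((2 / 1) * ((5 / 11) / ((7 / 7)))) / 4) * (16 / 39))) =-32359041 / 2000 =-16179.52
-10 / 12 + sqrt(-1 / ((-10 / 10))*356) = -5 / 6 + 2*sqrt(89) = 18.03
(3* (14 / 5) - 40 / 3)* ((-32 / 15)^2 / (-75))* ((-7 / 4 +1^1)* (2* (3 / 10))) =-18944 / 140625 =-0.13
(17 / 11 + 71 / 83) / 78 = 1096 / 35607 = 0.03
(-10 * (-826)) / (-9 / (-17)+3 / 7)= 8622.28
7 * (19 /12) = 133 /12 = 11.08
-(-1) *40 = 40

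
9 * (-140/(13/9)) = -872.31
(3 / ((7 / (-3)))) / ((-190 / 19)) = 9 / 70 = 0.13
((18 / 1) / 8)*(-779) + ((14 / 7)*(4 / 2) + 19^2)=-5551 / 4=-1387.75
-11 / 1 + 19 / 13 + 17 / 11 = -1143 / 143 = -7.99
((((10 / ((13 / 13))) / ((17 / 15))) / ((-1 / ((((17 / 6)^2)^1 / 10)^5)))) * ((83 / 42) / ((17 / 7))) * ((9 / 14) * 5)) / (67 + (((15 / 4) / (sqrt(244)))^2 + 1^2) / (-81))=-35318259923783 / 307473725260800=-0.11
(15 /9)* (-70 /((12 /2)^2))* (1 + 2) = -175 /18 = -9.72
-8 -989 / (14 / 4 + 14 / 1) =-64.51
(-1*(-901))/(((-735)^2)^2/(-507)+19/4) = -0.00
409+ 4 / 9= 3685 / 9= 409.44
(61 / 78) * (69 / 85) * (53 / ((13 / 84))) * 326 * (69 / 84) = 836315673 / 14365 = 58218.98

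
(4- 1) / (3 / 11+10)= 33 / 113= 0.29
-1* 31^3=-29791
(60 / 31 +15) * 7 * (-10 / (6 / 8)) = -49000 / 31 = -1580.65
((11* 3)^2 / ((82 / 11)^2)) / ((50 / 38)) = 2503611 / 168100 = 14.89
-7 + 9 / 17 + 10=60 / 17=3.53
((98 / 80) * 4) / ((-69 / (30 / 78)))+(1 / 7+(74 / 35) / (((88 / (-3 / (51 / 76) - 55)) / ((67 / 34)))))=-2155868713 / 798437640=-2.70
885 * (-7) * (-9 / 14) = 7965 / 2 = 3982.50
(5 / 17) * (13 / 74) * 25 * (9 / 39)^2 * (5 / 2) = 5625 / 32708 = 0.17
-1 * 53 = -53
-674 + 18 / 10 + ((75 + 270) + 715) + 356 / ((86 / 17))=98507 / 215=458.17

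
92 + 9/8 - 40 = 53.12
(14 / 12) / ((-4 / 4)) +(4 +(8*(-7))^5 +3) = -3304390621 / 6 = -550731770.17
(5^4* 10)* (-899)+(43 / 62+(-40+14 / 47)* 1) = -16373151171 / 2914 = -5618789.01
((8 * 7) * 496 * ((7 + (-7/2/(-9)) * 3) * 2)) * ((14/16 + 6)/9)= 9357040/27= 346557.04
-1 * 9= -9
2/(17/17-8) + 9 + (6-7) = 54/7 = 7.71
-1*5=-5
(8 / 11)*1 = 8 / 11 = 0.73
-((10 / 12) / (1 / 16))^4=-2560000 / 81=-31604.94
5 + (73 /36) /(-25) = 4427 /900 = 4.92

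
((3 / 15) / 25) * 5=1 / 25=0.04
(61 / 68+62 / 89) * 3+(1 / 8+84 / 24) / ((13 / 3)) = 883941 / 157352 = 5.62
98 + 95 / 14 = 1467 / 14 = 104.79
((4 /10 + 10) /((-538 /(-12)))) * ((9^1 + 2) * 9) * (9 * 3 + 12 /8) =880308 /1345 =654.50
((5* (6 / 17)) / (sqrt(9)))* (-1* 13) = -130 / 17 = -7.65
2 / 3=0.67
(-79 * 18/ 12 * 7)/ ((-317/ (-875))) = -1451625/ 634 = -2289.63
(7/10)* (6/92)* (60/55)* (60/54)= 14/253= 0.06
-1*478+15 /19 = -9067 /19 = -477.21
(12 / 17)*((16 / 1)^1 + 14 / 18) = 604 / 51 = 11.84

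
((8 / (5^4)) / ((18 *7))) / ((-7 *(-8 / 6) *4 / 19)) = 19 / 367500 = 0.00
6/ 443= 0.01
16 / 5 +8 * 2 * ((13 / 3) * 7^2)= 51008 / 15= 3400.53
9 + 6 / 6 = 10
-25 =-25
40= 40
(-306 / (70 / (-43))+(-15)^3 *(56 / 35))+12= -182001 / 35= -5200.03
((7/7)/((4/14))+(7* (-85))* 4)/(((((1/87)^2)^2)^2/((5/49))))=-795913303493501842.50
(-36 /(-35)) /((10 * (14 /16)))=144 /1225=0.12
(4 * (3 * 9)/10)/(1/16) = 864/5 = 172.80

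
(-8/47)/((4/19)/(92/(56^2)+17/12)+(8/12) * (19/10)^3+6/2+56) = -775428000/290277415387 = -0.00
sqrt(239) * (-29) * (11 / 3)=-319 * sqrt(239) / 3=-1643.87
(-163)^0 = 1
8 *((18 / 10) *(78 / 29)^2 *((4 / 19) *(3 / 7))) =5256576 / 559265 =9.40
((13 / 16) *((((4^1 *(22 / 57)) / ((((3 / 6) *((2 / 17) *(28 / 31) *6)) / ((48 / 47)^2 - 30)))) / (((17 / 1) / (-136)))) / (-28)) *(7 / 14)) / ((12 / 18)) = -114774803 / 4700752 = -24.42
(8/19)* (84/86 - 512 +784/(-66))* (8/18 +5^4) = -33413653936/242649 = -137703.65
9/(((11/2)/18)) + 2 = 31.45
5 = 5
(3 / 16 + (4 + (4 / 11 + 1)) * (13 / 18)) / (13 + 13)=6433 / 41184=0.16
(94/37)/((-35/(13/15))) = -1222/19425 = -0.06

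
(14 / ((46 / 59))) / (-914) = -413 / 21022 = -0.02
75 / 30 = 5 / 2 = 2.50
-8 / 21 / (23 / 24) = -64 / 161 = -0.40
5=5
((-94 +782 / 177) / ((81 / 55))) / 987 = -872080 / 14150619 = -0.06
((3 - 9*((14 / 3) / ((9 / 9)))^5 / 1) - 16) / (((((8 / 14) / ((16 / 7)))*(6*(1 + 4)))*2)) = -107635 / 81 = -1328.83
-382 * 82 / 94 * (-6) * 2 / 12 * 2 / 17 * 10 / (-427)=-0.92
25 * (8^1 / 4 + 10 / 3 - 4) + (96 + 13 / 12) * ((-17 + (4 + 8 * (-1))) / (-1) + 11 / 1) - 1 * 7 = 3133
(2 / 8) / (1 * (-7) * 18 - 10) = -1 / 544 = -0.00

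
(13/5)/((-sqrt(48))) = -13 * sqrt(3)/60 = -0.38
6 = 6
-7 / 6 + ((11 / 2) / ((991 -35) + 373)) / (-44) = -4135 / 3544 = -1.17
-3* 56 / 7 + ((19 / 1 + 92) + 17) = 104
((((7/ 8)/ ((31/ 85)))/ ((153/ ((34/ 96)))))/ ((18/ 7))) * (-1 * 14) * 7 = -204085/ 964224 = -0.21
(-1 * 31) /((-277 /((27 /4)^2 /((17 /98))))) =1107351 /37672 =29.39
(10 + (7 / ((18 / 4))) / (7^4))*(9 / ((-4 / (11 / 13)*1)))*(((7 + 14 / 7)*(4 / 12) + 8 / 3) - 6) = 84898 / 13377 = 6.35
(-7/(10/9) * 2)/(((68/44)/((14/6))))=-1617/85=-19.02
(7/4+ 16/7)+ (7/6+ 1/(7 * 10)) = 313/60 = 5.22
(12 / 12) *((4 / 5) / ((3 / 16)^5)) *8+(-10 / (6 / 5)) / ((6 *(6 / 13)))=134203103 / 4860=27613.81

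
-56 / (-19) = 56 / 19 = 2.95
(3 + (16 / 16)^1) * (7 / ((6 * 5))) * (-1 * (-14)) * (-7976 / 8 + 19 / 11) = -2145808 / 165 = -13004.90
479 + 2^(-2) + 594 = 4293 / 4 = 1073.25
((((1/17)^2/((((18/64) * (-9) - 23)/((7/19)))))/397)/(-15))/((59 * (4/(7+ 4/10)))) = 2072/7880926588575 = 0.00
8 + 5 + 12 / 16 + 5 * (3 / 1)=115 / 4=28.75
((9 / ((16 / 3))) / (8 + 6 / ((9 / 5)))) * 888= 8991 / 68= 132.22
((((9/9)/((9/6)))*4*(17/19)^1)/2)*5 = 340/57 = 5.96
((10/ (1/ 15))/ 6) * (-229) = -5725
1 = 1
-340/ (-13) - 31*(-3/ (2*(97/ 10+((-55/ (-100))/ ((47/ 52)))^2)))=30.77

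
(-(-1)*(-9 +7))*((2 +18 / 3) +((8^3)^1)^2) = -524304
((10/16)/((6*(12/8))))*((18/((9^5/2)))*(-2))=-5/59049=-0.00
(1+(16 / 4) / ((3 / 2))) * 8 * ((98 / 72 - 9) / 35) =-1210 / 189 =-6.40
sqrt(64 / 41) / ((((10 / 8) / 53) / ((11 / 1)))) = 18656 * sqrt(41) / 205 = 582.72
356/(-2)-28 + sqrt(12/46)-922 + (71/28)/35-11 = -1116149/980 + sqrt(138)/23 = -1138.42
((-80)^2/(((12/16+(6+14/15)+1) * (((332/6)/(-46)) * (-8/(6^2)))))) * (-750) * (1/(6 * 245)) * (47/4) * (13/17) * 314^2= -44892454651200000/36021419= -1246271132.49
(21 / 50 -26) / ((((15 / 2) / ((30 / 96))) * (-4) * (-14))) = -1279 / 67200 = -0.02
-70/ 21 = -10/ 3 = -3.33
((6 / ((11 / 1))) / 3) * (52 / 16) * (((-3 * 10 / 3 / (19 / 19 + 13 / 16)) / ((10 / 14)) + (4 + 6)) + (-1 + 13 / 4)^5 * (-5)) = -110428773 / 653312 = -169.03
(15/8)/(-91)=-15/728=-0.02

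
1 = 1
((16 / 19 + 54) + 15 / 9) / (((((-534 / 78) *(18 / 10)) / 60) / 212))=-887707600 / 15219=-58328.90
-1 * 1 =-1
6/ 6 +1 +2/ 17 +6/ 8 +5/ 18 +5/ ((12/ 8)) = 3965/ 612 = 6.48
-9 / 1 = -9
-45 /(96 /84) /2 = -315 /16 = -19.69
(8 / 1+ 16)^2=576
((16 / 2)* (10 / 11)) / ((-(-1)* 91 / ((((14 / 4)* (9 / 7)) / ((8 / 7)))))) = 45 / 143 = 0.31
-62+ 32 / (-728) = -5646 / 91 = -62.04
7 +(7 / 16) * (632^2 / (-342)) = -503.96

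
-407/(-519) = 407/519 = 0.78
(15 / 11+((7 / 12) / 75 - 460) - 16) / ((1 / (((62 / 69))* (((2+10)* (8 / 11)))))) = -2330616208 / 626175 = -3721.99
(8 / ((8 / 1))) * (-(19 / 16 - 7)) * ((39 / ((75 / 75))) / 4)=3627 / 64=56.67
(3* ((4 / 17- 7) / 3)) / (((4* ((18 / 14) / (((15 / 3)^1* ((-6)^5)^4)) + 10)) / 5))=-2043894127951872000 / 2417126968708300817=-0.85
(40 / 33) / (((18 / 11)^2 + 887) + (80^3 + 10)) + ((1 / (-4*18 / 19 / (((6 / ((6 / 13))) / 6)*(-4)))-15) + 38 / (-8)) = -58523384003 / 3351286494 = -17.46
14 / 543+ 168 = 91238 / 543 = 168.03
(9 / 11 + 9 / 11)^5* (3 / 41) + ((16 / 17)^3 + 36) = 1222772102476 / 32440986083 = 37.69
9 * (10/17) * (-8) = -720/17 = -42.35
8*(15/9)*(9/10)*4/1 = 48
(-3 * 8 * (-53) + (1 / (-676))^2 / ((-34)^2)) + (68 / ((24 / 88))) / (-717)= 1444973897781095 / 1136296414656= 1271.65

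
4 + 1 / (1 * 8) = 33 / 8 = 4.12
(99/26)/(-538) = -99/13988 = -0.01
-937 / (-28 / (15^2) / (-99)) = -20871675 / 28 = -745416.96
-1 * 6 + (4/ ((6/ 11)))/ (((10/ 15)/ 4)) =38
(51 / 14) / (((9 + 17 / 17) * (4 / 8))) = 51 / 70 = 0.73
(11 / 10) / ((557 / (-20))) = -22 / 557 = -0.04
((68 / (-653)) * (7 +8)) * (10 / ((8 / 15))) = -29.29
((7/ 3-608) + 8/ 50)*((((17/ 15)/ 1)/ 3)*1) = -772021/ 3375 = -228.75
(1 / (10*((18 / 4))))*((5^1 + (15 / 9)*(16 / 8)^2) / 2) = 0.13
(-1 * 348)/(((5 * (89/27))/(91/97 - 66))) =59298156/43165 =1373.76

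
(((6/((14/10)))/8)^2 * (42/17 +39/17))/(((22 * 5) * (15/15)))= 3645/293216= 0.01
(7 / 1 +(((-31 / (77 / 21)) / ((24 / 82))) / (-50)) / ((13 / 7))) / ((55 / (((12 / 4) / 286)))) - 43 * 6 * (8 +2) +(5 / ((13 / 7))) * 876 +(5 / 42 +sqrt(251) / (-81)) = -2091833011889 / 9447438000 - sqrt(251) / 81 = -221.61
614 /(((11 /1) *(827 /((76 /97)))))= 46664 /882409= 0.05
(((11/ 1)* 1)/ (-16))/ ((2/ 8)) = -11/ 4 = -2.75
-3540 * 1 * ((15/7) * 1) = -53100/7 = -7585.71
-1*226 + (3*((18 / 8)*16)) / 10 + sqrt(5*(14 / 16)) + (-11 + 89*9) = sqrt(70) / 4 + 2874 / 5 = 576.89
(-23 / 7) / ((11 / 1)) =-23 / 77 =-0.30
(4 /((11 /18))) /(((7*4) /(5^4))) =11250 /77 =146.10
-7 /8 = -0.88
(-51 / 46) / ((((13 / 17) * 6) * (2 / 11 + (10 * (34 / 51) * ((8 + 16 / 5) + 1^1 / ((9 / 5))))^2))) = -2317491 / 58907154904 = -0.00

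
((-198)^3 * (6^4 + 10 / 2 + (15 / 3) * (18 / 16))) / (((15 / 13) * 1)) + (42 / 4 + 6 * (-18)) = -87901974849 / 10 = -8790197484.90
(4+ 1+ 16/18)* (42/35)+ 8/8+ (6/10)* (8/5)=677/75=9.03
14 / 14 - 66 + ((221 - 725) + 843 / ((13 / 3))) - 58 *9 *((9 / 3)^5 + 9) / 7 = -249164 / 13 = -19166.46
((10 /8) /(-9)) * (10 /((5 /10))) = -25 /9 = -2.78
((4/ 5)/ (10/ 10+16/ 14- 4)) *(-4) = 112/ 65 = 1.72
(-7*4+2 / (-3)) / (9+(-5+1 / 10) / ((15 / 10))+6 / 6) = -430 / 101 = -4.26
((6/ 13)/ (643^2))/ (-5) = -6/ 26874185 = -0.00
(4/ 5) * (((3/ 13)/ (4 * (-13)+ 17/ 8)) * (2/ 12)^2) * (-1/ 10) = 0.00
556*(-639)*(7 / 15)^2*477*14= -12917415672 / 25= -516696626.88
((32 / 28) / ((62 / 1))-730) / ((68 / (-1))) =4659 / 434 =10.74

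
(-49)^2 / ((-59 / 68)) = -163268 / 59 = -2767.25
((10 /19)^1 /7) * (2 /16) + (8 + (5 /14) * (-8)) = 2741 /532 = 5.15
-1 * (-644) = 644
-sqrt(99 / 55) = -3* sqrt(5) / 5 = -1.34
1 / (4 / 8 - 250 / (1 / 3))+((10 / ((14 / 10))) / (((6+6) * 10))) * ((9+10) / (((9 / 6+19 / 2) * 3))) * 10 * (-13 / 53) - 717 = -78960812855 / 110113542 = -717.09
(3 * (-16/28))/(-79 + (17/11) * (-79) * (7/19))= 627/45346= 0.01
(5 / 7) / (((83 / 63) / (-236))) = -10620 / 83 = -127.95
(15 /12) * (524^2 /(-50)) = -34322 /5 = -6864.40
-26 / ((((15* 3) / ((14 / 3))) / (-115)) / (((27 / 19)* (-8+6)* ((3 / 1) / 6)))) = -8372 / 19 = -440.63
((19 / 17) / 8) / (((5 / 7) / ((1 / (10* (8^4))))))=133 / 27852800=0.00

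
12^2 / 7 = 20.57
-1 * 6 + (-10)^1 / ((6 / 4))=-12.67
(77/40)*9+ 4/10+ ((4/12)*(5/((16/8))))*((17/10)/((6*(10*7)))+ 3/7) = 91151/5040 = 18.09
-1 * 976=-976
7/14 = 1/2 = 0.50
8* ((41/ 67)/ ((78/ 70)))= 11480/ 2613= 4.39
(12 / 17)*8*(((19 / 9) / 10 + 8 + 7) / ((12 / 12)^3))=21904 / 255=85.90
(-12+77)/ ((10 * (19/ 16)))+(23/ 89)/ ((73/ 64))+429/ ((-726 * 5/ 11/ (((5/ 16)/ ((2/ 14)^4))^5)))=-80029598419679485021886663/ 258878734336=-309139329752009.18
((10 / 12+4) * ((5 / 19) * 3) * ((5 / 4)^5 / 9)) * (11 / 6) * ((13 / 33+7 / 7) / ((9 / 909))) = 1052609375 / 3151872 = 333.96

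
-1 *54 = -54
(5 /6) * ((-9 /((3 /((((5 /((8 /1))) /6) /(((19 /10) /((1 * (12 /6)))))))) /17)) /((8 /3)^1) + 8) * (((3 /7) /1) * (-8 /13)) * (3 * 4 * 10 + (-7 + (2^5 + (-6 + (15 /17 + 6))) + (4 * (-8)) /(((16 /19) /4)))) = 17945 /2261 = 7.94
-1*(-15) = 15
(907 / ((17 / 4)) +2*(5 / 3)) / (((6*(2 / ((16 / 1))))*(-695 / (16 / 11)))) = -707456 / 1169685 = -0.60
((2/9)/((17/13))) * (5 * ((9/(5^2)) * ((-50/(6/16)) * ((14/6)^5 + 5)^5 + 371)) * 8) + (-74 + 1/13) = -2056276938564571003293026029/2808761740303545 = -732093758277.39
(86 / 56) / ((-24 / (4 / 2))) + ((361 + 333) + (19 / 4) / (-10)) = 1164907 / 1680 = 693.40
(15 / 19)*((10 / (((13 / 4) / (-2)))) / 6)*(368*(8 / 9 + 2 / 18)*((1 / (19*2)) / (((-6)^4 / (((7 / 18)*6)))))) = -16100 / 1140399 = -0.01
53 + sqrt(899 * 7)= 53 + sqrt(6293)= 132.33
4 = 4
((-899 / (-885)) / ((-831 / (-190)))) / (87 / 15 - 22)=-170810 / 11914047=-0.01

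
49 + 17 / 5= 262 / 5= 52.40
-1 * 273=-273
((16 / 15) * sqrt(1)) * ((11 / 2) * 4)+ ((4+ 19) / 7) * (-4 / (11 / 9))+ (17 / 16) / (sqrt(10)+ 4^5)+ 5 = 3575644739 / 201848955-17 * sqrt(10) / 16777056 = 17.71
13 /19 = 0.68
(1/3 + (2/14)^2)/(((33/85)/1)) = 4420/4851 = 0.91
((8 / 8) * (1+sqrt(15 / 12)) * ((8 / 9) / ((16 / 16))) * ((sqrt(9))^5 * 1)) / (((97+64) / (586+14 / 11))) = 1395360 / 1771+697680 * sqrt(5) / 1771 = 1668.79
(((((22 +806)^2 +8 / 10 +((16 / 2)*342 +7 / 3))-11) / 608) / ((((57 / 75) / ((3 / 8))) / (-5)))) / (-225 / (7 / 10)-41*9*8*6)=903409675 / 5833020672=0.15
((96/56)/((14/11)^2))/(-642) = -121/73402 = -0.00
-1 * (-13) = 13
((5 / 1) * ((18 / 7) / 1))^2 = 8100 / 49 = 165.31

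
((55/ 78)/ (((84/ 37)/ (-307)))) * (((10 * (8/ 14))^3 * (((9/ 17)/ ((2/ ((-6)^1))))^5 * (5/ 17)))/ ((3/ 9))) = 158646.80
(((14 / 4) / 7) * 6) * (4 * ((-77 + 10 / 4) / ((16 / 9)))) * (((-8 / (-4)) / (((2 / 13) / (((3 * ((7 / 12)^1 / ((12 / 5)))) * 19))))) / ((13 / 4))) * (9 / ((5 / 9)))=-14446593 / 32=-451456.03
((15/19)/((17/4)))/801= 20/86241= 0.00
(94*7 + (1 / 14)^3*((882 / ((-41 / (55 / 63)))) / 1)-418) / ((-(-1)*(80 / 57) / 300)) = 1648940175 / 32144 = 51298.54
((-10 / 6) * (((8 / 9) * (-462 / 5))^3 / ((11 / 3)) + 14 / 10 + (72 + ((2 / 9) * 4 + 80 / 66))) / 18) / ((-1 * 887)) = -207669427 / 13171950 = -15.77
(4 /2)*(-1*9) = -18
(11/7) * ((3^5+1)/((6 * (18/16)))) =56.80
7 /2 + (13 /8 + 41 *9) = 2993 /8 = 374.12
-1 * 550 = -550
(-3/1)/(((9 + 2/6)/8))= -18/7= -2.57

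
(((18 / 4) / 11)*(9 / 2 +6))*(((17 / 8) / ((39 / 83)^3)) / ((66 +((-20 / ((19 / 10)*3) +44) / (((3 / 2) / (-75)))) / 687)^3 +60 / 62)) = 126659482872838113530997 / 360868490664493138504805056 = 0.00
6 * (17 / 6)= 17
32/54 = 16/27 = 0.59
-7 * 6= -42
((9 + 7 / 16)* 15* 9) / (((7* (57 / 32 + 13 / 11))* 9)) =49830 / 7301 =6.83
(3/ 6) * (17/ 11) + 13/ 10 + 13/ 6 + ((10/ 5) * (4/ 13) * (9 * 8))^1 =208267/ 4290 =48.55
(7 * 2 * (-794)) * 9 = -100044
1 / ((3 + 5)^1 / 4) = 1 / 2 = 0.50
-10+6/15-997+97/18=-90109/90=-1001.21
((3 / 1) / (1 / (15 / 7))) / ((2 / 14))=45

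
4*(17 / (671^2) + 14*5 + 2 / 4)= 126968030 / 450241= 282.00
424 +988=1412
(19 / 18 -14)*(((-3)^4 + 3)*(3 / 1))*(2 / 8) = -1631 / 2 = -815.50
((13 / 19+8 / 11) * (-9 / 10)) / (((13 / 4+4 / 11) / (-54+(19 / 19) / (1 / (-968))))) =361788 / 1007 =359.27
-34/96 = -0.35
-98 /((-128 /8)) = 6.12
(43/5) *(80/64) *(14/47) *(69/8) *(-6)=-62307/376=-165.71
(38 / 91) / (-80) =-0.01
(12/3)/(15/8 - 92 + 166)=32/607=0.05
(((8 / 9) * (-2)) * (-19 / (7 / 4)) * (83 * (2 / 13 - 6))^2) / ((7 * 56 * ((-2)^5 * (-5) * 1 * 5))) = 189006604 / 13042575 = 14.49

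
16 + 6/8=67/4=16.75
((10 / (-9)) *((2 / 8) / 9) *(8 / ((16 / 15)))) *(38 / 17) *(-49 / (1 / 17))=23275 / 54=431.02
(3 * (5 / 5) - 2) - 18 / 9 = -1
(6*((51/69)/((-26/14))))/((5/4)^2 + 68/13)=-3808/10833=-0.35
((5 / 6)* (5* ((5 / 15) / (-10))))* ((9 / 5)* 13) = -13 / 4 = -3.25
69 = 69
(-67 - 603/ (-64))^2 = 13579225/ 4096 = 3315.24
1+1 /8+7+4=97 /8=12.12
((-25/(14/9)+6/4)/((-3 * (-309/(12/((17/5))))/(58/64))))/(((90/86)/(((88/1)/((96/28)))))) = -13717/11124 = -1.23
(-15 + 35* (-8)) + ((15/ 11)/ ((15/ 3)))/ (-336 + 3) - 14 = -377290/ 1221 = -309.00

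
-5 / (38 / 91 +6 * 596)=-455 / 325454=-0.00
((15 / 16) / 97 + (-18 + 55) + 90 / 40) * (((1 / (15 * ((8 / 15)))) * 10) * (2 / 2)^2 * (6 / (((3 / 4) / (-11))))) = -4318.56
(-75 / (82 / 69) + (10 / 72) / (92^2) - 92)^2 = 24059.03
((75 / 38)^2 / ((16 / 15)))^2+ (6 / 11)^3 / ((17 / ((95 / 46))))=3710427018015285 / 277798031937536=13.36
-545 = -545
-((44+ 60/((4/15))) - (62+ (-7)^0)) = -206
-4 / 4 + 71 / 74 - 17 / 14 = -325 / 259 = -1.25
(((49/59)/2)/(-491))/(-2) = 49/115876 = 0.00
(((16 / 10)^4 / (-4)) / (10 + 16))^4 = 68719476736 / 4358062744140625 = 0.00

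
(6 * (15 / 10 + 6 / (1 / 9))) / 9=37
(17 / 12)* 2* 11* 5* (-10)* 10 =-46750 / 3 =-15583.33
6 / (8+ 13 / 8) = 48 / 77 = 0.62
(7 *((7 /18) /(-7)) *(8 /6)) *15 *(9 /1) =-70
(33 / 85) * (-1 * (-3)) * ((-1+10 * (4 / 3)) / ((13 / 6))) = 7326 / 1105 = 6.63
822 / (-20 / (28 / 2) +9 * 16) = 2877 / 499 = 5.77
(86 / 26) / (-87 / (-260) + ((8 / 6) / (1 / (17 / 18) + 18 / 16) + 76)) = 766260 / 17825117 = 0.04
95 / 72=1.32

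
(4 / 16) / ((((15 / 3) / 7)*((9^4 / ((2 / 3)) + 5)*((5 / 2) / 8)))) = 56 / 492325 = 0.00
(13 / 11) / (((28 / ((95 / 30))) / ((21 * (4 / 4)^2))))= 247 / 88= 2.81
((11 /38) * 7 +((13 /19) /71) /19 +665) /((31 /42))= 718055709 /794561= 903.71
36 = 36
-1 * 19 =-19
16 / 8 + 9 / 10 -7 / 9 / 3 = 713 / 270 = 2.64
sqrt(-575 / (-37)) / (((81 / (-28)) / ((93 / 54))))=-2170 * sqrt(851) / 26973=-2.35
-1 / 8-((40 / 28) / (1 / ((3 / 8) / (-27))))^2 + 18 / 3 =373061 / 63504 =5.87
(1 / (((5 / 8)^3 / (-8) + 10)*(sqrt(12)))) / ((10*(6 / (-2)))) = -1024*sqrt(3) / 1837575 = -0.00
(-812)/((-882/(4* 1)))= 232/63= 3.68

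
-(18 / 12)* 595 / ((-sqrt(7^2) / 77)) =19635 / 2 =9817.50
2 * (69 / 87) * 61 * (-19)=-53314 / 29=-1838.41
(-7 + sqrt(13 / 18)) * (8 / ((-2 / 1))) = 28 -2 * sqrt(26) / 3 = 24.60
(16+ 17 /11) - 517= -5494 /11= -499.45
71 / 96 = 0.74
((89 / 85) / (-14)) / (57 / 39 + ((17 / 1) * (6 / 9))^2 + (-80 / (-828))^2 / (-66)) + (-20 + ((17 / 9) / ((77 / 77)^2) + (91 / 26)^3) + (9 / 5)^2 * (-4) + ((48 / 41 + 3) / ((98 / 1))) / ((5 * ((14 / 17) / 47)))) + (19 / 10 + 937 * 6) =827396313419258384467 / 146800666286479800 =5636.19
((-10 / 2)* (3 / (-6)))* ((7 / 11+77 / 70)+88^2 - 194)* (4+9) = 10798983 / 44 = 245431.43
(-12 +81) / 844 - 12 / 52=-1635 / 10972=-0.15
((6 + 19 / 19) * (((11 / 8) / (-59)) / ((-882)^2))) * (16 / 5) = -11 / 16391970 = -0.00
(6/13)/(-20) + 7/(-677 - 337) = -76/2535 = -0.03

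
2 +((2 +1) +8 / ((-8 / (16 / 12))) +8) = 11.67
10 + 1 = 11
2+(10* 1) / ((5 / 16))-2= 32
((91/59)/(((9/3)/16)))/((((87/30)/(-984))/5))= -23878400/1711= -13955.82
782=782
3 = 3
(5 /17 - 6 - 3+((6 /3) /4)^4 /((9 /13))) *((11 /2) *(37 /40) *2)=-8584037 /97920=-87.66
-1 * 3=-3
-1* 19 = -19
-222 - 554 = -776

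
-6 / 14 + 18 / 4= 57 / 14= 4.07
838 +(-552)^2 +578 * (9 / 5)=1532912 / 5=306582.40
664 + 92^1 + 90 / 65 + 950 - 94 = 20974 / 13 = 1613.38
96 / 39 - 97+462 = 4777 / 13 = 367.46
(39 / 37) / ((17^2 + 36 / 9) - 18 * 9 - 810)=-39 / 25123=-0.00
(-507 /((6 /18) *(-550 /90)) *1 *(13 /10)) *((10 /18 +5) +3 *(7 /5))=8680347 /2750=3156.49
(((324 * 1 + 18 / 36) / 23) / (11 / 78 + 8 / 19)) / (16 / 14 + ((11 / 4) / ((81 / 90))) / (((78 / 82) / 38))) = 168799059 / 828552851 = 0.20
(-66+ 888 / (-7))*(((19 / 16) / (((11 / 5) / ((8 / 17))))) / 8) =-64125 / 10472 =-6.12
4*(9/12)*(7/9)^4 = 2401/2187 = 1.10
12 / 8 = 3 / 2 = 1.50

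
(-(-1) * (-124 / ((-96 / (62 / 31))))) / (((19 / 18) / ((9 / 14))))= 837 / 532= 1.57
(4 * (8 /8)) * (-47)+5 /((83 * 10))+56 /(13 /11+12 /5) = -5636499 /32702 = -172.36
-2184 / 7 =-312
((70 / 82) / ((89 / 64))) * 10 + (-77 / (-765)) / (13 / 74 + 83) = 105492872002 / 17181590175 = 6.14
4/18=2/9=0.22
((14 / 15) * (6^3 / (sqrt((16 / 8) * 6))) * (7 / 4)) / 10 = 147 * sqrt(3) / 25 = 10.18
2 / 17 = 0.12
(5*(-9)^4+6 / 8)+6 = 131247 / 4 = 32811.75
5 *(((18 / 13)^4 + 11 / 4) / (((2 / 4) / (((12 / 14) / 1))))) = 55.08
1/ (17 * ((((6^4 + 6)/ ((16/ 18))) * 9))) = 4/ 896427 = 0.00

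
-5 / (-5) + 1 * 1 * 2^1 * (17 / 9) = 43 / 9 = 4.78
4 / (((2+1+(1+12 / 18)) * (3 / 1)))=2 / 7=0.29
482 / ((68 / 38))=4579 / 17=269.35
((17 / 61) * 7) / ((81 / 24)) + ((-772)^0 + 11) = 20716 / 1647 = 12.58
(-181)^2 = 32761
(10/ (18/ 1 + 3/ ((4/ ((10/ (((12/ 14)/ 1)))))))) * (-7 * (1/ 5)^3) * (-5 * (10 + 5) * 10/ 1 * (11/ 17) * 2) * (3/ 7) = 15840/ 1819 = 8.71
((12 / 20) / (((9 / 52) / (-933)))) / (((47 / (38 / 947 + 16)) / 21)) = -1031741256 / 44509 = -23180.51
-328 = -328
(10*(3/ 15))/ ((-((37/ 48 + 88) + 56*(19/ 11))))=-1056/ 97943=-0.01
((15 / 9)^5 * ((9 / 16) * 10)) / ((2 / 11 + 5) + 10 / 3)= 8.50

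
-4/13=-0.31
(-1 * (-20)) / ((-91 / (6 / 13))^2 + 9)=720 / 1399813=0.00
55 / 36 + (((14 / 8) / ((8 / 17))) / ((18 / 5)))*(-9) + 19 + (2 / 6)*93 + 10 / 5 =25477 / 576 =44.23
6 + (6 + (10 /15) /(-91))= 3274 /273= 11.99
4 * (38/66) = 76/33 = 2.30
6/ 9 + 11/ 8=49/ 24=2.04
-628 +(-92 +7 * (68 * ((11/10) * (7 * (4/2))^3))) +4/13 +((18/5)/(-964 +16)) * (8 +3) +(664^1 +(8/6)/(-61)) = 2700153316277/1879410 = 1436702.64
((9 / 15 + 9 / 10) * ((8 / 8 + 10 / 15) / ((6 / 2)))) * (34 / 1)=85 / 3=28.33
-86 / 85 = -1.01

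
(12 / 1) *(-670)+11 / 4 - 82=-32477 / 4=-8119.25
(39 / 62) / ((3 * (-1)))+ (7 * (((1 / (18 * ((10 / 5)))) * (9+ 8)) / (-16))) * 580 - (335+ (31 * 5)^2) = -109278881 / 4464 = -24480.04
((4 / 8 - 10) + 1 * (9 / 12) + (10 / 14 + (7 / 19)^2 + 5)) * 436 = -1264.39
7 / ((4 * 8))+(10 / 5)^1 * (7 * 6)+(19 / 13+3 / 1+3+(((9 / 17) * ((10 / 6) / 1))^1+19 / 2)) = 721787 / 7072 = 102.06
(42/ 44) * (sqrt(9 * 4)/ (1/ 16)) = 1008/ 11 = 91.64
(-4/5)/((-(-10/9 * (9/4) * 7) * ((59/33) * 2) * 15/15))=-132/10325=-0.01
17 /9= 1.89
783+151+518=1452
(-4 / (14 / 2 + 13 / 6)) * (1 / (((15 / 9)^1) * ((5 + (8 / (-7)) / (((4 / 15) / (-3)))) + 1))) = -42 / 3025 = -0.01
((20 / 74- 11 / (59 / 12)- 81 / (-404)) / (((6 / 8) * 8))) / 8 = -1557953 / 42332736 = -0.04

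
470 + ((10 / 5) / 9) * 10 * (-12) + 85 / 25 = 6701 / 15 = 446.73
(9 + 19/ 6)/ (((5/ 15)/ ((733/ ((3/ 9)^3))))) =1444743/ 2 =722371.50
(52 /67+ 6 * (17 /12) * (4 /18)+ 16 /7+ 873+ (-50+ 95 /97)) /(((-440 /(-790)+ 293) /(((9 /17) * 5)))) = 134060888725 /17935478771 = 7.47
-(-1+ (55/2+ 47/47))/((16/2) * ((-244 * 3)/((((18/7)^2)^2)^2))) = 3156759540/351652861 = 8.98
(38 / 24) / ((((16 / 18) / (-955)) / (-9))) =489915 / 32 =15309.84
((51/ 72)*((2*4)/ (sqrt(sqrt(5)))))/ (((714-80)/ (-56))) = -476*5^(3/ 4)/ 4755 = -0.33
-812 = -812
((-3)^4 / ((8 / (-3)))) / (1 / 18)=-2187 / 4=-546.75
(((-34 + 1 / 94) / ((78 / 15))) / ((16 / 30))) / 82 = -239625 / 1603264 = -0.15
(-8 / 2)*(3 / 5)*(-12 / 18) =8 / 5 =1.60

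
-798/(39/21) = -5586/13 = -429.69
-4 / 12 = -0.33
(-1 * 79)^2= 6241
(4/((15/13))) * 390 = 1352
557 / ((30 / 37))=20609 / 30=686.97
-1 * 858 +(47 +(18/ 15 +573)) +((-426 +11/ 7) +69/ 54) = -415769/ 630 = -659.95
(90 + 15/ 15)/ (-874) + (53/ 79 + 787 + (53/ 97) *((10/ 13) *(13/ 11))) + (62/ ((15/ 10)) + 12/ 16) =366951867655/ 442032492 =830.15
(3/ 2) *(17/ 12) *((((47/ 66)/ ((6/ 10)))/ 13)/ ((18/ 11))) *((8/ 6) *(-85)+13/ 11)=-14785495/ 1111968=-13.30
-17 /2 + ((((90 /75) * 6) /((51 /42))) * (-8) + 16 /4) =-8829 /170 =-51.94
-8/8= -1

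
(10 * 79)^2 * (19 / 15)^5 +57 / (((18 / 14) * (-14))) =123626478497 / 60750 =2035003.76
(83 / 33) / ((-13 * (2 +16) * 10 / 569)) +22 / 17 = 895981 / 1312740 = 0.68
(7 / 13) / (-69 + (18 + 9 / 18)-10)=-14 / 1573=-0.01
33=33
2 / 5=0.40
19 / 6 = 3.17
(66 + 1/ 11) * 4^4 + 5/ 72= 16919.34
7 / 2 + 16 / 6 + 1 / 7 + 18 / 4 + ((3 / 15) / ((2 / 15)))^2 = 1097 / 84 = 13.06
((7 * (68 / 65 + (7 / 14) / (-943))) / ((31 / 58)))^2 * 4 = 750.14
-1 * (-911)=911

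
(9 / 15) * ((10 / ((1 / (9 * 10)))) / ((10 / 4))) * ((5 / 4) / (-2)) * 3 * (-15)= 6075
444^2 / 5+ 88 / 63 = 12420008 / 315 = 39428.60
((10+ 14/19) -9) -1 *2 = -5/19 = -0.26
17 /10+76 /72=124 /45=2.76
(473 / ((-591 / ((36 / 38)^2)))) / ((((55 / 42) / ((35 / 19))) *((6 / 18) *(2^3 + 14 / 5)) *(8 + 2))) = -37926 / 1351223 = -0.03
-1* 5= -5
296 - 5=291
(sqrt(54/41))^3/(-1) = -162*sqrt(246)/1681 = -1.51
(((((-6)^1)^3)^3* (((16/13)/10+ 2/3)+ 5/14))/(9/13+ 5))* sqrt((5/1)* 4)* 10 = -10517755392* sqrt(5)/259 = -90804695.09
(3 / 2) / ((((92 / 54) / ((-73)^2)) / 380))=41006655 / 23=1782898.04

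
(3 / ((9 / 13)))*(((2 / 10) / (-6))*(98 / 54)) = -637 / 2430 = -0.26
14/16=7/8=0.88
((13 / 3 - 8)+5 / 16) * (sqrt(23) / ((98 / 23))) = -529 * sqrt(23) / 672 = -3.78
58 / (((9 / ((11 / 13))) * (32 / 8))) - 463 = -108023 / 234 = -461.64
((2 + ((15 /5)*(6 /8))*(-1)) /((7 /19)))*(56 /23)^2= -2128 /529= -4.02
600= 600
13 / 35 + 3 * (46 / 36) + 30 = 7183 / 210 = 34.20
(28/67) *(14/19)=392/1273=0.31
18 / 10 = 1.80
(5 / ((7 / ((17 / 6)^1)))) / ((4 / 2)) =85 / 84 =1.01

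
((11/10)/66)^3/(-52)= -1/11232000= -0.00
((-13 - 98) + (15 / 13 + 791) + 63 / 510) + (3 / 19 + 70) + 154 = 38019227 / 41990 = 905.44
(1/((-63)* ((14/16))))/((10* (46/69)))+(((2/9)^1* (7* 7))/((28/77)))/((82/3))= 43909/40180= 1.09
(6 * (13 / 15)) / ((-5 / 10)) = -52 / 5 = -10.40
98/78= 49/39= 1.26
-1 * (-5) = 5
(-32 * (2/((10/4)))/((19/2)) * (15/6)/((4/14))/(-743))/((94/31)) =6944/663499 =0.01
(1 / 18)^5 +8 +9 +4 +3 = 45349633 / 1889568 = 24.00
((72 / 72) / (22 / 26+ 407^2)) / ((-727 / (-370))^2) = 444925 / 284539929498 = 0.00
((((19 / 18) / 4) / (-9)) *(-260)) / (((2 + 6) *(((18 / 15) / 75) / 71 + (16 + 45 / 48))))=10960625 / 194817717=0.06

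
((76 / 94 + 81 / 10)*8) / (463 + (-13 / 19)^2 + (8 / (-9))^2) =122432067 / 797553340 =0.15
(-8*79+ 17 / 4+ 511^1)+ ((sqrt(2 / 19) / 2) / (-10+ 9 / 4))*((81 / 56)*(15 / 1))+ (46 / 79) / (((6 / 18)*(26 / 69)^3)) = -14596700 / 173563 - 1215*sqrt(38) / 16492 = -84.55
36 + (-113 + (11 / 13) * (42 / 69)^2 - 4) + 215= 923674 / 6877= 134.31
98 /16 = 49 /8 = 6.12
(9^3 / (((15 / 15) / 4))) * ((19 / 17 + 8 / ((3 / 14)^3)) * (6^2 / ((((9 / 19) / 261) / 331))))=264987544181616 / 17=15587502598918.59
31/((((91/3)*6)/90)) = 1395/91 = 15.33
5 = 5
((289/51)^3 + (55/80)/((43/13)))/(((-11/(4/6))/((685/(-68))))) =2318043425/20842272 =111.22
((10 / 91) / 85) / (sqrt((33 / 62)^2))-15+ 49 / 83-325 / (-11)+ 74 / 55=349226377 / 21186165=16.48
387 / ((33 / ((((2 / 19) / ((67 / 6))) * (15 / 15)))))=1548 / 14003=0.11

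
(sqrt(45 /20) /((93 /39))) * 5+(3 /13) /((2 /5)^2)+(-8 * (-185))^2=3530932195 /1612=2190404.59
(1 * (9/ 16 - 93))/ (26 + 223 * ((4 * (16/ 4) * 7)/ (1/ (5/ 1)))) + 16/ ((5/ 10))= 63950393/ 1998496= 32.00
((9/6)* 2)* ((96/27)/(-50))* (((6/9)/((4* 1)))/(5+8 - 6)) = -8/1575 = -0.01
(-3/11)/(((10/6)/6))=-54/55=-0.98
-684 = -684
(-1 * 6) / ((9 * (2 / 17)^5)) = -1419857 / 48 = -29580.35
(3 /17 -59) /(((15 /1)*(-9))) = 0.44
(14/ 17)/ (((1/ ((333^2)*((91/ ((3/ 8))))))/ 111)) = 41816685456/ 17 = 2459805026.82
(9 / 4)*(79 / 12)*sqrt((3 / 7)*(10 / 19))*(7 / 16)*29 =6873*sqrt(3990) / 4864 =89.26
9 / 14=0.64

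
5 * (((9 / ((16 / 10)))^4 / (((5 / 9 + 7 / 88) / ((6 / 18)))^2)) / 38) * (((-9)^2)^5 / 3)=25950861441096384375 / 615317888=42174722931.34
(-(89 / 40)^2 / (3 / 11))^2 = 7591811161 / 23040000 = 329.51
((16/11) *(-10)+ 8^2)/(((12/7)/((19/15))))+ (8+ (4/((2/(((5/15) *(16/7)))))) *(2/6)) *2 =185576/3465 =53.56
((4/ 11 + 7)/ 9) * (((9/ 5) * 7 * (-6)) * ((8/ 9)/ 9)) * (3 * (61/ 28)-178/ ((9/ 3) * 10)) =-92/ 25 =-3.68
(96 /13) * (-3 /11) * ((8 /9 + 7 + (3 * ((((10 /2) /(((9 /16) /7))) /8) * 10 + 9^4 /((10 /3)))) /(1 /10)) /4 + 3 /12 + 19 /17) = -75148328 /2431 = -30912.52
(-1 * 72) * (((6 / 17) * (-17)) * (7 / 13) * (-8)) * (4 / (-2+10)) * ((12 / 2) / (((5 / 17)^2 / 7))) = -146821248 / 325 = -451757.69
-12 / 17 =-0.71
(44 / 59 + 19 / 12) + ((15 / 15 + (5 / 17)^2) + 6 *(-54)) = -65595415 / 204612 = -320.58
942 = 942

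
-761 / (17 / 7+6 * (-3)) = 5327 / 109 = 48.87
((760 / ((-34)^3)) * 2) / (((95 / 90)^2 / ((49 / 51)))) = -52920 / 1586899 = -0.03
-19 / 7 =-2.71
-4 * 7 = -28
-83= -83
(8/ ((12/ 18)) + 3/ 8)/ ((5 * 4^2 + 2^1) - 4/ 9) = 0.15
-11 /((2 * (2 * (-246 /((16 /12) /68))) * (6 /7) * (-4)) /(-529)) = 0.03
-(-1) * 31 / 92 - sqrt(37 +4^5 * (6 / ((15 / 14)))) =31 / 92 - sqrt(144285) / 5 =-75.63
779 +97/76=59301/76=780.28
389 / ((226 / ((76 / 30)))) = 7391 / 1695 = 4.36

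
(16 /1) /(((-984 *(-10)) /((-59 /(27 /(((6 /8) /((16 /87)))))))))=-1711 /118080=-0.01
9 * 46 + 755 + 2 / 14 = 8184 / 7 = 1169.14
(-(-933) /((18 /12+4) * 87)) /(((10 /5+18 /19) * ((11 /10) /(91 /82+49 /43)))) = 3043135 /2249588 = 1.35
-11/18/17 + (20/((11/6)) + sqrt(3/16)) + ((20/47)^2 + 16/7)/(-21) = sqrt(3)/4 + 3918714791/364339206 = 11.19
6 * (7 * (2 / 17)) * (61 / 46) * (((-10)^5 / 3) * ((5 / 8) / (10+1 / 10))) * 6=-3202500000 / 39491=-81094.43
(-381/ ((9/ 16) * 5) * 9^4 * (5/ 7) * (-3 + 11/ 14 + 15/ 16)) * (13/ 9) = 57370599/ 49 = 1170828.55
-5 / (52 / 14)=-35 / 26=-1.35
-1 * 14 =-14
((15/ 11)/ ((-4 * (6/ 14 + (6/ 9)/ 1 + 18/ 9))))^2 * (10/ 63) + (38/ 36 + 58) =86951983/ 1472328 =59.06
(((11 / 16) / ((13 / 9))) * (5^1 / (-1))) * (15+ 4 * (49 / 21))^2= -293095 / 208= -1409.11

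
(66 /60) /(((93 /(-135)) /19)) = -1881 /62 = -30.34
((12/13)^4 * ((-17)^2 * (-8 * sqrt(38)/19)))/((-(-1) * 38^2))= -11985408 * sqrt(38)/195899899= -0.38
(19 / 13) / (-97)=-0.02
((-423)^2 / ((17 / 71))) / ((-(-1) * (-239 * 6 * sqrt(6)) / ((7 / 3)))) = -3293619 * sqrt(6) / 16252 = -496.41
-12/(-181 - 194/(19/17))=228/6737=0.03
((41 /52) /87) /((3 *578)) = 41 /7844616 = 0.00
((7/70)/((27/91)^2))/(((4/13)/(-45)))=-107653/648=-166.13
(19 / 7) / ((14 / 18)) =171 / 49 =3.49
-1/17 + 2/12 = 11/102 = 0.11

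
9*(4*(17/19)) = 32.21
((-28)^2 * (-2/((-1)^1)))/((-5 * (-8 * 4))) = 49/5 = 9.80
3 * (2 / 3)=2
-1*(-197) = 197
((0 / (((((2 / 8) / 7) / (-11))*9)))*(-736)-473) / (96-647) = 473 / 551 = 0.86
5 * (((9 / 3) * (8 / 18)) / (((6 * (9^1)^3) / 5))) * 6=100 / 2187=0.05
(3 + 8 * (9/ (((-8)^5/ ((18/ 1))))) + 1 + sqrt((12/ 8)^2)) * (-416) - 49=-2320.55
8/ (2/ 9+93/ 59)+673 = 646963/ 955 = 677.45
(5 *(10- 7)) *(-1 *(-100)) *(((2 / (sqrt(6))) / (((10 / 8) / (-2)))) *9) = -17636.33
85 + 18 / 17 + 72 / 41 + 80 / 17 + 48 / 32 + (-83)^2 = 9734331 / 1394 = 6983.02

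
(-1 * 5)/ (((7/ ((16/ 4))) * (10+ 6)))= -5/ 28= -0.18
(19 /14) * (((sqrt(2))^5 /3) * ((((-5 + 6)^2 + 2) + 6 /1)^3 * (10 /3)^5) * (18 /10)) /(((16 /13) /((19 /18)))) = 5866250 * sqrt(2) /7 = 1185161.47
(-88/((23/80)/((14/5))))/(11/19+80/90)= -3370752/5773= -583.88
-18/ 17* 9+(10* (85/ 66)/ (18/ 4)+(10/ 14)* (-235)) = -6168223/ 35343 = -174.52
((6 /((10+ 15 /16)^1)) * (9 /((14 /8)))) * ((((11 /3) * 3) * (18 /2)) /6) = 57024 /1225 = 46.55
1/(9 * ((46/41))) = 41/414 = 0.10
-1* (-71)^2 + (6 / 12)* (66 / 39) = -5040.15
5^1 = 5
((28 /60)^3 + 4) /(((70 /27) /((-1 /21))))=-13843 /183750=-0.08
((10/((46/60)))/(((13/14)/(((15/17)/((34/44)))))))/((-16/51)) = -51.13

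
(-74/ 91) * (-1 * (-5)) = -370/ 91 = -4.07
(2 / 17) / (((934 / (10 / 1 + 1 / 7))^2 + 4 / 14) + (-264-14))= 35287 / 2460056434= 0.00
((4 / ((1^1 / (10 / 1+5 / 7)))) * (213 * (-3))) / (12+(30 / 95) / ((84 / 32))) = -910575 / 403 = -2259.49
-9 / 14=-0.64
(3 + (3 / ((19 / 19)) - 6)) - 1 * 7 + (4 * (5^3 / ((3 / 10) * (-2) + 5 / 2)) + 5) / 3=4696 / 57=82.39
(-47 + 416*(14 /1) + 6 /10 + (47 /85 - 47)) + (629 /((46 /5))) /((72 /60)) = 135789473 /23460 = 5788.13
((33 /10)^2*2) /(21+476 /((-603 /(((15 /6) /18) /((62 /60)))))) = 5551821 /5325950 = 1.04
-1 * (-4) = 4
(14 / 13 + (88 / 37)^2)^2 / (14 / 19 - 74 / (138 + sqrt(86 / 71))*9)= -11.19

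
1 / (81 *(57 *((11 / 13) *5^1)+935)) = 13 / 1238490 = 0.00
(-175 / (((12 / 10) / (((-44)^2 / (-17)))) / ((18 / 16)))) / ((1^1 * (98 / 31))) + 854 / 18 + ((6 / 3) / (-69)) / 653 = 191661227341 / 32170698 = 5957.63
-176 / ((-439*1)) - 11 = -4653 / 439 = -10.60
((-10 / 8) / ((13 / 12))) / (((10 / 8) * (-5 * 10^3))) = 3 / 16250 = 0.00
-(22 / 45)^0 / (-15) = 1 / 15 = 0.07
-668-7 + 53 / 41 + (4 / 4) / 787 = -21738473 / 32267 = -673.71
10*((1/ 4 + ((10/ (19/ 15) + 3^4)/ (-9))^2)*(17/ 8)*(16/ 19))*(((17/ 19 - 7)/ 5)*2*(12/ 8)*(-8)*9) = 60159804000/ 130321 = 461627.86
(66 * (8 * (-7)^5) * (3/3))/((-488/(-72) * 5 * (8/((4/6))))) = -6655572/305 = -21821.55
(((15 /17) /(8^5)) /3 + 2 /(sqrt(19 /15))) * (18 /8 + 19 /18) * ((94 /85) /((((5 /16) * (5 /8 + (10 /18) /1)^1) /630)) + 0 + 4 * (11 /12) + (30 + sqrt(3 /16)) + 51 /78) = 7 * (95 + 1114112 * sqrt(285)) * (281775 * sqrt(3) + 2167191578) /25262043955200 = 11297.39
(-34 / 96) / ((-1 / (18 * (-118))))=-752.25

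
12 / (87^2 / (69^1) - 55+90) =69 / 832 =0.08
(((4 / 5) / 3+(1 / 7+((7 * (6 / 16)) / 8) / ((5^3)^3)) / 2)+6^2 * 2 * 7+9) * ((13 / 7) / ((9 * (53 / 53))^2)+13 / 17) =2557578725418509 / 6325593750000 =404.32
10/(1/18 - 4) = -180/71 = -2.54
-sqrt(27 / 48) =-3 / 4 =-0.75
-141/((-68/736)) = 25944/17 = 1526.12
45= 45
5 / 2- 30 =-27.50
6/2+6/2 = 6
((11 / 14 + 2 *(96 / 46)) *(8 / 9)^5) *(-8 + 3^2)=26165248 / 9506889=2.75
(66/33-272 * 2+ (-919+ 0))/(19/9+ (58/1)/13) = -170937/769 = -222.28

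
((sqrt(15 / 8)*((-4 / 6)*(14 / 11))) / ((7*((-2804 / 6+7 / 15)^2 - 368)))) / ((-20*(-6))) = -5*sqrt(30) / 4308410392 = -0.00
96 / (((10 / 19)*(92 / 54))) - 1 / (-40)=98519 / 920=107.09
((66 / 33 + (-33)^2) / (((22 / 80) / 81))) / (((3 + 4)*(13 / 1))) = 3534840 / 1001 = 3531.31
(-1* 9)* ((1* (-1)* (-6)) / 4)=-27 / 2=-13.50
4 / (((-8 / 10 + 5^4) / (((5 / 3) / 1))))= 100 / 9363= 0.01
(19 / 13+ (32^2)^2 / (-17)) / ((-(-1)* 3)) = -13631165 / 663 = -20559.83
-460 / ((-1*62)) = 230 / 31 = 7.42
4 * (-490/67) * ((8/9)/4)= -3920/603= -6.50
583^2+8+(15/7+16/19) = 45206698/133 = 339899.98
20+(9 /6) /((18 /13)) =253 /12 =21.08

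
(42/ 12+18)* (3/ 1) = 129/ 2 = 64.50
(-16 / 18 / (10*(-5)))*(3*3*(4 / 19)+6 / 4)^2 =1849 / 9025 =0.20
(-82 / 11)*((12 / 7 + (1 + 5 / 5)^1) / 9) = -2132 / 693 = -3.08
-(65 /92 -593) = 54491 /92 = 592.29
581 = 581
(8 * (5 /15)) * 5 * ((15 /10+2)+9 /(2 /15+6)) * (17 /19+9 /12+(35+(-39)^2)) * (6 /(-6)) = -11760895 /114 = -103165.75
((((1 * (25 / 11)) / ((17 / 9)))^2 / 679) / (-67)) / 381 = -16875 / 202037279059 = -0.00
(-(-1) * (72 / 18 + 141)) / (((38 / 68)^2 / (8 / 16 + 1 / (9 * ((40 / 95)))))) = 2304775 / 6498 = 354.69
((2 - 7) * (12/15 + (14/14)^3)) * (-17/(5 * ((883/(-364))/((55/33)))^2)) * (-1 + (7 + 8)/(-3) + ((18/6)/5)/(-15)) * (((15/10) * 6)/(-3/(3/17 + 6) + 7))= -1785615468/14814091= -120.53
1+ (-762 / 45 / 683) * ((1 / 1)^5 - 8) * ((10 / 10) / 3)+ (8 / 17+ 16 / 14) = 9770167 / 3657465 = 2.67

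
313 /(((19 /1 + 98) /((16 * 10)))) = 50080 /117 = 428.03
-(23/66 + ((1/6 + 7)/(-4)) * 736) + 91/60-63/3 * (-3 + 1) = 898811/660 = 1361.83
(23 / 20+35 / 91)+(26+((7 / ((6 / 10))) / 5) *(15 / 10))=8069 / 260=31.03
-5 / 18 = -0.28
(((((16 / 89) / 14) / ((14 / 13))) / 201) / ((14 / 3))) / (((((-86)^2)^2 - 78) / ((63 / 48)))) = 39 / 127862756272048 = 0.00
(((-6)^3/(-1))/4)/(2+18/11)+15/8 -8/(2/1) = 509/40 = 12.72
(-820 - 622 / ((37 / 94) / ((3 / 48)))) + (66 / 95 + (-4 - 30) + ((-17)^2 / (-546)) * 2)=-3658465091 / 3838380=-953.13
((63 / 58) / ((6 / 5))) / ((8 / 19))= 1995 / 928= 2.15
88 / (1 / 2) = 176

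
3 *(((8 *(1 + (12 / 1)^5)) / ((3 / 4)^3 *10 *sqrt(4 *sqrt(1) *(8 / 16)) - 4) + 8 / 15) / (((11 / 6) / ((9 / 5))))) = 3302277030576 / 2759075 + 139314629376 *sqrt(2) / 110363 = 2982083.85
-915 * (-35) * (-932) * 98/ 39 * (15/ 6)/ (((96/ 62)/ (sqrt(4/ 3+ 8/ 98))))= -2698693375 * sqrt(39)/ 117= -144045595.94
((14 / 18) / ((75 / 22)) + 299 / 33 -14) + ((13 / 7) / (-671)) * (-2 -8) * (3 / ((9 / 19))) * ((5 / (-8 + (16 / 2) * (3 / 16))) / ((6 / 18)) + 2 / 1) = -15107887 / 3170475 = -4.77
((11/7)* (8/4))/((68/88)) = 484/119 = 4.07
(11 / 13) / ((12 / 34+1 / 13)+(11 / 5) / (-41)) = 2.25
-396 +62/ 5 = -1918/ 5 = -383.60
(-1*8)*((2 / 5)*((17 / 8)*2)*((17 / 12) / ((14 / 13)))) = -3757 / 210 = -17.89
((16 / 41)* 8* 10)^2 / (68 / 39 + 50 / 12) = 164.91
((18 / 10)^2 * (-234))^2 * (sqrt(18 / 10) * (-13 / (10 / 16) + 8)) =-68976790272 * sqrt(5) / 15625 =-9871154.68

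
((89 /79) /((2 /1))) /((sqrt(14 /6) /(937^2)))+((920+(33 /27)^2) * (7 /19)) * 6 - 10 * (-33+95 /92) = 55612469 /23598+78139241 * sqrt(21) /1106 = 326117.05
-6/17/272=-3/2312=-0.00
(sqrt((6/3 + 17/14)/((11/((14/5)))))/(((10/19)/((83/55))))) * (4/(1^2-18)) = -9462 * sqrt(11)/51425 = -0.61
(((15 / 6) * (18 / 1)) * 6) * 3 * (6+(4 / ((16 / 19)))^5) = 1963493.00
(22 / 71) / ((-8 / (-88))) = 242 / 71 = 3.41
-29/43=-0.67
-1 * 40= -40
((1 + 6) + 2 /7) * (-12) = -612 /7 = -87.43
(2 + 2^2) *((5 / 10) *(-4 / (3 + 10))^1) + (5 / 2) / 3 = -7 / 78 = -0.09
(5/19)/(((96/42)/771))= 26985/304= 88.77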